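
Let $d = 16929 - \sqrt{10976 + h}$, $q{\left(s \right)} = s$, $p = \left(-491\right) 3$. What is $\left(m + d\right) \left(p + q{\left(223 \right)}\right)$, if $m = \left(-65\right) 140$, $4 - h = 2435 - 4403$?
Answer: $-9786250 + 2500 \sqrt{3237} \approx -9.644 \cdot 10^{6}$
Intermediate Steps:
$h = 1972$ ($h = 4 - \left(2435 - 4403\right) = 4 - -1968 = 4 + 1968 = 1972$)
$p = -1473$
$m = -9100$
$d = 16929 - 2 \sqrt{3237}$ ($d = 16929 - \sqrt{10976 + 1972} = 16929 - \sqrt{12948} = 16929 - 2 \sqrt{3237} \approx 16815.0$)
$\left(m + d\right) \left(p + q{\left(223 \right)}\right) = \left(-9100 + \left(16929 - 2 \sqrt{3237}\right)\right) \left(-1473 + 223\right) = \left(7829 - 2 \sqrt{3237}\right) \left(-1250\right) = -9786250 + 2500 \sqrt{3237}$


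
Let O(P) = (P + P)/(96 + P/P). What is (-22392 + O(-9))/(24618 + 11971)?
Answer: -2172042/3549133 ≈ -0.61199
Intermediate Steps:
O(P) = 2*P/97 (O(P) = (2*P)/(96 + 1) = (2*P)/97 = (2*P)*(1/97) = 2*P/97)
(-22392 + O(-9))/(24618 + 11971) = (-22392 + (2/97)*(-9))/(24618 + 11971) = (-22392 - 18/97)/36589 = -2172042/97*1/36589 = -2172042/3549133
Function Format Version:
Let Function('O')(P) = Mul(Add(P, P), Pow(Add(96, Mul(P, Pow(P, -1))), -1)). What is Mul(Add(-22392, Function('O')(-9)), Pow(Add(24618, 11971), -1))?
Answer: Rational(-2172042, 3549133) ≈ -0.61199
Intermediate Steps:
Function('O')(P) = Mul(Rational(2, 97), P) (Function('O')(P) = Mul(Mul(2, P), Pow(Add(96, 1), -1)) = Mul(Mul(2, P), Pow(97, -1)) = Mul(Mul(2, P), Rational(1, 97)) = Mul(Rational(2, 97), P))
Mul(Add(-22392, Function('O')(-9)), Pow(Add(24618, 11971), -1)) = Mul(Add(-22392, Mul(Rational(2, 97), -9)), Pow(Add(24618, 11971), -1)) = Mul(Add(-22392, Rational(-18, 97)), Pow(36589, -1)) = Mul(Rational(-2172042, 97), Rational(1, 36589)) = Rational(-2172042, 3549133)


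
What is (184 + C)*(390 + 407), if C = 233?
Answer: 332349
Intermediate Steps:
(184 + C)*(390 + 407) = (184 + 233)*(390 + 407) = 417*797 = 332349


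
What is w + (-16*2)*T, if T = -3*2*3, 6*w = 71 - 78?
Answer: 3449/6 ≈ 574.83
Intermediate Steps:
w = -7/6 (w = (71 - 78)/6 = (1/6)*(-7) = -7/6 ≈ -1.1667)
T = -18 (T = -6*3 = -18)
w + (-16*2)*T = -7/6 - 16*2*(-18) = -7/6 - 32*(-18) = -7/6 + 576 = 3449/6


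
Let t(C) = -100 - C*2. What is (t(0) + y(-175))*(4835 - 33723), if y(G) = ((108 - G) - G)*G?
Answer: 2318262000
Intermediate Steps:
t(C) = -100 - 2*C
y(G) = G*(108 - 2*G) (y(G) = (108 - 2*G)*G = G*(108 - 2*G))
(t(0) + y(-175))*(4835 - 33723) = ((-100 - 2*0) + 2*(-175)*(54 - 1*(-175)))*(4835 - 33723) = ((-100 + 0) + 2*(-175)*(54 + 175))*(-28888) = (-100 + 2*(-175)*229)*(-28888) = (-100 - 80150)*(-28888) = -80250*(-28888) = 2318262000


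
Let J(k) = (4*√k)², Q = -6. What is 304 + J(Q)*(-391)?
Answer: 37840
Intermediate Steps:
J(k) = 16*k
304 + J(Q)*(-391) = 304 + (16*(-6))*(-391) = 304 - 96*(-391) = 304 + 37536 = 37840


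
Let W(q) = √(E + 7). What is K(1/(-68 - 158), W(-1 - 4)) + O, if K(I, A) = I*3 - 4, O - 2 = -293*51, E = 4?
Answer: -3377573/226 ≈ -14945.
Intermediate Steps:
W(q) = √11 (W(q) = √(4 + 7) = √11)
O = -14941 (O = 2 - 293*51 = 2 - 14943 = -14941)
K(I, A) = -4 + 3*I (K(I, A) = 3*I - 4 = -4 + 3*I)
K(1/(-68 - 158), W(-1 - 4)) + O = (-4 + 3/(-68 - 158)) - 14941 = (-4 + 3/(-226)) - 14941 = (-4 + 3*(-1/226)) - 14941 = (-4 - 3/226) - 14941 = -907/226 - 14941 = -3377573/226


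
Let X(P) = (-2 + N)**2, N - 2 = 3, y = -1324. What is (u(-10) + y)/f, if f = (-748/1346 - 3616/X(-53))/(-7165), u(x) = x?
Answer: -28946736135/1218467 ≈ -23757.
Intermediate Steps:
N = 5 (N = 2 + 3 = 5)
X(P) = 9 (X(P) = (-2 + 5)**2 = 3**2 = 9)
f = 2436934/43398405 (f = (-748/1346 - 3616/9)/(-7165) = (-748*1/1346 - 3616*1/9)*(-1/7165) = (-374/673 - 3616/9)*(-1/7165) = -2436934/6057*(-1/7165) = 2436934/43398405 ≈ 0.056153)
(u(-10) + y)/f = (-10 - 1324)/(2436934/43398405) = -1334*43398405/2436934 = -28946736135/1218467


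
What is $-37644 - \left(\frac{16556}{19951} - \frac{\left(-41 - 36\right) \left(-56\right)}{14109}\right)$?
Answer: $- \frac{10596506639288}{281488659} \approx -37645.0$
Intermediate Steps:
$-37644 - \left(\frac{16556}{19951} - \frac{\left(-41 - 36\right) \left(-56\right)}{14109}\right) = -37644 - \left(\frac{16556}{19951} - \left(-77\right) \left(-56\right) \frac{1}{14109}\right) = -37644 + \left(- \frac{16556}{19951} + 4312 \cdot \frac{1}{14109}\right) = -37644 + \left(- \frac{16556}{19951} + \frac{4312}{14109}\right) = -37644 - \frac{147559892}{281488659} = - \frac{10596506639288}{281488659}$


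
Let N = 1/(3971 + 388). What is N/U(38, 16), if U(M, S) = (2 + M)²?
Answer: 1/6974400 ≈ 1.4338e-7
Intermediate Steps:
N = 1/4359 ≈ 0.00022941
N/U(38, 16) = 1/(4359*((2 + 38)²)) = 1/(4359*(40²)) = (1/4359)/1600 = (1/4359)*(1/1600) = 1/6974400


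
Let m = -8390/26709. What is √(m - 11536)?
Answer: I*√8229668264526/26709 ≈ 107.41*I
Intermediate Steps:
m = -8390/26709 (m = -8390*1/26709 = -8390/26709 ≈ -0.31413)
√(m - 11536) = √(-8390/26709 - 11536) = √(-308123414/26709) = I*√8229668264526/26709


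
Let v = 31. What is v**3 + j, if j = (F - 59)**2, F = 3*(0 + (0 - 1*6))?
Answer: 35720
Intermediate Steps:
F = -18 (F = 3*(0 + (0 - 6)) = 3*(0 - 6) = 3*(-6) = -18)
j = 5929 (j = (-18 - 59)**2 = (-77)**2 = 5929)
v**3 + j = 31**3 + 5929 = 29791 + 5929 = 35720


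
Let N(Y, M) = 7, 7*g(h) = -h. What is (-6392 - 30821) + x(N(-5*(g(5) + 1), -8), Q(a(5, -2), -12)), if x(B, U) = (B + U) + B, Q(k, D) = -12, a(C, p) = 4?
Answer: -37211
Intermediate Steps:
g(h) = -h/7 (g(h) = (-h)/7 = -h/7)
x(B, U) = U + 2*B
(-6392 - 30821) + x(N(-5*(g(5) + 1), -8), Q(a(5, -2), -12)) = (-6392 - 30821) + (-12 + 2*7) = -37213 + (-12 + 14) = -37213 + 2 = -37211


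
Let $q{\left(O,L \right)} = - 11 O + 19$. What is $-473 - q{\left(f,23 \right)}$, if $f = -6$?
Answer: $-558$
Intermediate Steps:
$q{\left(O,L \right)} = 19 - 11 O$
$-473 - q{\left(f,23 \right)} = -473 - \left(19 - -66\right) = -473 - \left(19 + 66\right) = -473 - 85 = -558$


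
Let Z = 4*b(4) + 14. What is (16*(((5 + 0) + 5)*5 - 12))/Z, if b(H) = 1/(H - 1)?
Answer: 912/23 ≈ 39.652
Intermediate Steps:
b(H) = 1/(-1 + H)
Z = 46/3 (Z = 4/(-1 + 4) + 14 = 4/3 + 14 = 46/3 ≈ 15.333)
(16*(((5 + 0) + 5)*5 - 12))/Z = (16*(((5 + 0) + 5)*5 - 12))/(46/3) = (16*((5 + 5)*5 - 12))*(3/46) = (16*(10*5 - 12))*(3/46) = (16*(50 - 12))*(3/46) = (16*38)*(3/46) = 608*(3/46) = 912/23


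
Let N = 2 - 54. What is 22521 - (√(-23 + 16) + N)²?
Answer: 19824 + 104*I*√7 ≈ 19824.0 + 275.16*I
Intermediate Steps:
N = -52
22521 - (√(-23 + 16) + N)² = 22521 - (√(-23 + 16) - 52)² = 22521 - (√(-7) - 52)² = 22521 - (I*√7 - 52)² = 22521 - (-52 + I*√7)²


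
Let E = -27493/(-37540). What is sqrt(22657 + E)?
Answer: sqrt(7982611397105)/18770 ≈ 150.52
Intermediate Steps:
E = 27493/37540 (E = -27493*(-1/37540) = 27493/37540 ≈ 0.73237)
sqrt(22657 + E) = sqrt(22657 + 27493/37540) = sqrt(850571273/37540) = sqrt(7982611397105)/18770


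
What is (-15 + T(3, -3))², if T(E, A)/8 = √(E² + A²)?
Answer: 1377 - 720*√2 ≈ 358.77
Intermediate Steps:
T(E, A) = 8*√(A² + E²) (T(E, A) = 8*√(E² + A²) = 8*√(A² + E²))
(-15 + T(3, -3))² = (-15 + 8*√((-3)² + 3²))² = (-15 + 8*√(9 + 9))² = (-15 + 8*√18)² = (-15 + 8*(3*√2))² = (-15 + 24*√2)²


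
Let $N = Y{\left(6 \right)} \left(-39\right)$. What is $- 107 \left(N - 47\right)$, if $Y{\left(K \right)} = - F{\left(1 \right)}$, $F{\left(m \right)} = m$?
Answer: $856$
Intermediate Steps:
$Y{\left(K \right)} = -1$ ($Y{\left(K \right)} = \left(-1\right) 1 = -1$)
$N = 39$ ($N = \left(-1\right) \left(-39\right) = 39$)
$- 107 \left(N - 47\right) = - 107 \left(39 - 47\right) = \left(-107\right) \left(-8\right) = 856$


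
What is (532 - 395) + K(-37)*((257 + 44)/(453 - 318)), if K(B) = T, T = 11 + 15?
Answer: 26321/135 ≈ 194.97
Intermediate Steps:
T = 26
K(B) = 26
(532 - 395) + K(-37)*((257 + 44)/(453 - 318)) = (532 - 395) + 26*((257 + 44)/(453 - 318)) = 137 + 26*(301/135) = 137 + 7826/135 = 26321/135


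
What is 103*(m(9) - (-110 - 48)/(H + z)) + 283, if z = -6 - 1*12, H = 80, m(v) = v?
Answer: 45647/31 ≈ 1472.5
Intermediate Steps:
z = -18 (z = -6 - 12 = -18)
103*(m(9) - (-110 - 48)/(H + z)) + 283 = 103*(9 - (-110 - 48)/(80 - 18)) + 283 = 103*(9 - (-158)/62) + 283 = 103*(9 - 1*(-79/31)) + 283 = 103*(9 + 79/31) + 283 = 103*(358/31) + 283 = 36874/31 + 283 = 45647/31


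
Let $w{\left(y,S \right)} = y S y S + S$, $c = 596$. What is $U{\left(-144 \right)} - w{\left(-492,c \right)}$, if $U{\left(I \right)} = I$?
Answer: $-85985006564$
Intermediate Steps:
$w{\left(y,S \right)} = S + S^{2} y^{2}$ ($w{\left(y,S \right)} = S y y S + S = S y^{2} S + S = S^{2} y^{2} + S = S + S^{2} y^{2}$)
$U{\left(-144 \right)} - w{\left(-492,c \right)} = -144 - 596 \left(1 + 596 \left(-492\right)^{2}\right) = -144 - 596 \left(1 + 596 \cdot 242064\right) = -144 - 596 \left(1 + 144270144\right) = -144 - 596 \cdot 144270145 = -144 - 85985006420 = -85985006564$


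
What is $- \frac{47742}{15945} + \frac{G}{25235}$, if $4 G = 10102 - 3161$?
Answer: $- \frac{313893549}{107299220} \approx -2.9254$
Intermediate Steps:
$G = \frac{6941}{4}$ ($G = \frac{10102 - 3161}{4} = \frac{1}{4} \cdot 6941 = \frac{6941}{4} \approx 1735.3$)
$- \frac{47742}{15945} + \frac{G}{25235} = - \frac{47742}{15945} + \frac{6941}{4 \cdot 25235} = \left(-47742\right) \frac{1}{15945} + \frac{6941}{4} \cdot \frac{1}{25235} = - \frac{15914}{5315} + \frac{6941}{100940} = - \frac{313893549}{107299220}$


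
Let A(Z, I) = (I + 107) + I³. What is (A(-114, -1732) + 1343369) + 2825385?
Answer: -5191528039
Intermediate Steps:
A(Z, I) = 107 + I + I³ (A(Z, I) = (107 + I) + I³ = 107 + I + I³)
(A(-114, -1732) + 1343369) + 2825385 = ((107 - 1732 + (-1732)³) + 1343369) + 2825385 = ((107 - 1732 - 5195695168) + 1343369) + 2825385 = (-5195696793 + 1343369) + 2825385 = -5194353424 + 2825385 = -5191528039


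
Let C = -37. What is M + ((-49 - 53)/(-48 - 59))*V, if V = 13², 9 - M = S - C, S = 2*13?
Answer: 11460/107 ≈ 107.10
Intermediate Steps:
S = 26
M = -54 (M = 9 - (26 - 1*(-37)) = 9 - (26 + 37) = 9 - 1*63 = 9 - 63 = -54)
V = 169
M + ((-49 - 53)/(-48 - 59))*V = -54 + ((-49 - 53)/(-48 - 59))*169 = -54 - 102/(-107)*169 = -54 - 102*(-1/107)*169 = -54 + (102/107)*169 = -54 + 17238/107 = 11460/107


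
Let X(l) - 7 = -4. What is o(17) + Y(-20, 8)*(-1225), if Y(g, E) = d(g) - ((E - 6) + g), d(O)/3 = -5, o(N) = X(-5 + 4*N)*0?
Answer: -3675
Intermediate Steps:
X(l) = 3 (X(l) = 7 - 4 = 3)
o(N) = 0 (o(N) = 3*0 = 0)
d(O) = -15 (d(O) = 3*(-5) = -15)
Y(g, E) = -9 - E - g (Y(g, E) = -15 - ((E - 6) + g) = -15 - ((-6 + E) + g) = -15 - (-6 + E + g) = -15 + (6 - E - g) = -9 - E - g)
o(17) + Y(-20, 8)*(-1225) = 0 + (-9 - 1*8 - 1*(-20))*(-1225) = 0 + (-9 - 8 + 20)*(-1225) = 0 + 3*(-1225) = 0 - 3675 = -3675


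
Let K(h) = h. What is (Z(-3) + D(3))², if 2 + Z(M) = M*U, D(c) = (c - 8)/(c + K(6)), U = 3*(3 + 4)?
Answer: 348100/81 ≈ 4297.5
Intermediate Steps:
U = 21 (U = 3*7 = 21)
D(c) = (-8 + c)/(6 + c) (D(c) = (c - 8)/(c + 6) = (-8 + c)/(6 + c))
Z(M) = -2 + 21*M (Z(M) = -2 + M*21 = -2 + 21*M)
(Z(-3) + D(3))² = ((-2 + 21*(-3)) + (-8 + 3)/(6 + 3))² = ((-2 - 63) - 5/9)² = (-65 + (⅑)*(-5))² = (-65 - 5/9)² = (-590/9)² = 348100/81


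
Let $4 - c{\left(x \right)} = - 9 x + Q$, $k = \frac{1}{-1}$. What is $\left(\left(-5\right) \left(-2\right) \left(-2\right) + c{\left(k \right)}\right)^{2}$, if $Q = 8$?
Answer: $1089$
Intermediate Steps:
$k = -1$
$c{\left(x \right)} = -4 + 9 x$ ($c{\left(x \right)} = 4 - \left(- 9 x + 8\right) = 4 - \left(8 - 9 x\right) = 4 + \left(-8 + 9 x\right) = -4 + 9 x$)
$\left(\left(-5\right) \left(-2\right) \left(-2\right) + c{\left(k \right)}\right)^{2} = \left(\left(-5\right) \left(-2\right) \left(-2\right) + \left(-4 + 9 \left(-1\right)\right)\right)^{2} = \left(10 \left(-2\right) - 13\right)^{2} = \left(-20 - 13\right)^{2} = \left(-33\right)^{2} = 1089$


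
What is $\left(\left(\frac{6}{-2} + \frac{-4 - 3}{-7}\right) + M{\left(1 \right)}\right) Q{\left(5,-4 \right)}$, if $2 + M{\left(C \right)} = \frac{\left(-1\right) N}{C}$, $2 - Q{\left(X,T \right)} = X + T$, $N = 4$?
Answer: $-8$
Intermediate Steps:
$Q{\left(X,T \right)} = 2 - T - X$ ($Q{\left(X,T \right)} = 2 - \left(X + T\right) = 2 - \left(T + X\right) = 2 - T - X$)
$M{\left(C \right)} = -2 - \frac{4}{C}$ ($M{\left(C \right)} = -2 + \frac{\left(-1\right) 4}{C} = -2 - \frac{4}{C}$)
$\left(\left(\frac{6}{-2} + \frac{-4 - 3}{-7}\right) + M{\left(1 \right)}\right) Q{\left(5,-4 \right)} = \left(\left(\frac{6}{-2} + \frac{-4 - 3}{-7}\right) - \left(2 + \frac{4}{1}\right)\right) \left(2 - -4 - 5\right) = \left(\left(6 \left(- \frac{1}{2}\right) + \left(-4 - 3\right) \left(- \frac{1}{7}\right)\right) - 6\right) \left(2 + 4 - 5\right) = \left(\left(-3 - -1\right) - 6\right) 1 = \left(\left(-3 + 1\right) - 6\right) 1 = \left(-2 - 6\right) 1 = \left(-8\right) 1 = -8$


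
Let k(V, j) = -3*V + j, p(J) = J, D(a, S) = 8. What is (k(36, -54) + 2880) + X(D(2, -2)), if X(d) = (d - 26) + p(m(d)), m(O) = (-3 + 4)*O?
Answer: 2708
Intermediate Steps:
m(O) = O (m(O) = 1*O = O)
X(d) = -26 + 2*d (X(d) = (d - 26) + d = (-26 + d) + d = -26 + 2*d)
k(V, j) = j - 3*V
(k(36, -54) + 2880) + X(D(2, -2)) = ((-54 - 3*36) + 2880) + (-26 + 2*8) = ((-54 - 108) + 2880) + (-26 + 16) = (-162 + 2880) - 10 = 2718 - 10 = 2708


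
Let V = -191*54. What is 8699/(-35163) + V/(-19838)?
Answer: 95050210/348781797 ≈ 0.27252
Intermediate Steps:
V = -10314
8699/(-35163) + V/(-19838) = 8699/(-35163) - 10314/(-19838) = 8699*(-1/35163) - 10314*(-1/19838) = -8699/35163 + 5157/9919 = 95050210/348781797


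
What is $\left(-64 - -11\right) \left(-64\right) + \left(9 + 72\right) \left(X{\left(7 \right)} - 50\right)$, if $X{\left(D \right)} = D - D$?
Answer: $-658$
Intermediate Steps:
$X{\left(D \right)} = 0$
$\left(-64 - -11\right) \left(-64\right) + \left(9 + 72\right) \left(X{\left(7 \right)} - 50\right) = \left(-64 - -11\right) \left(-64\right) + \left(9 + 72\right) \left(0 - 50\right) = \left(-64 + 11\right) \left(-64\right) + 81 \left(-50\right) = \left(-53\right) \left(-64\right) - 4050 = 3392 - 4050 = -658$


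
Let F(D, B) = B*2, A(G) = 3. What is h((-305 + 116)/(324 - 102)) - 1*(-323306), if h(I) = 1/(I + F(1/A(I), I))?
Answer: 61104760/189 ≈ 3.2331e+5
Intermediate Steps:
F(D, B) = 2*B
h(I) = 1/(3*I) (h(I) = 1/(I + 2*I) = 1/(3*I))
h((-305 + 116)/(324 - 102)) - 1*(-323306) = 1/(3*(((-305 + 116)/(324 - 102)))) - 1*(-323306) = 1/(3*((-189/222))) + 323306 = 1/(3*((-189*1/222))) + 323306 = 1/(3*(-63/74)) + 323306 = (1/3)*(-74/63) + 323306 = -74/189 + 323306 = 61104760/189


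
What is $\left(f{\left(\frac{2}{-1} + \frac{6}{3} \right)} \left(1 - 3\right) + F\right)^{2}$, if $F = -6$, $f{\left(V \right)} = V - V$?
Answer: $36$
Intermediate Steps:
$f{\left(V \right)} = 0$
$\left(f{\left(\frac{2}{-1} + \frac{6}{3} \right)} \left(1 - 3\right) + F\right)^{2} = \left(0 \left(1 - 3\right) - 6\right)^{2} = \left(0 \left(-2\right) - 6\right)^{2} = \left(0 - 6\right)^{2} = \left(-6\right)^{2} = 36$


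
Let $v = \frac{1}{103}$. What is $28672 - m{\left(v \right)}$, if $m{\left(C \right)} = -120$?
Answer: $28792$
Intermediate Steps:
$v = \frac{1}{103} \approx 0.0097087$
$28672 - m{\left(v \right)} = 28672 - -120 = 28672 + 120 = 28792$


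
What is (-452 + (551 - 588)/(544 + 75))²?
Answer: 78302030625/383161 ≈ 2.0436e+5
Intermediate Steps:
(-452 + (551 - 588)/(544 + 75))² = (-452 - 37/619)² = (-279825/619)² = 78302030625/383161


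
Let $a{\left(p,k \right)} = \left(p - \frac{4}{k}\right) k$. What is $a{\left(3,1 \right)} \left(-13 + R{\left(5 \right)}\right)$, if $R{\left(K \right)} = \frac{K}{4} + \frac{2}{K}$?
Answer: $\frac{227}{20} \approx 11.35$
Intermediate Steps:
$R{\left(K \right)} = \frac{2}{K} + \frac{K}{4}$ ($R{\left(K \right)} = K \frac{1}{4} + \frac{2}{K} = \frac{K}{4} + \frac{2}{K} = \frac{2}{K} + \frac{K}{4}$)
$a{\left(p,k \right)} = k \left(p - \frac{4}{k}\right)$
$a{\left(3,1 \right)} \left(-13 + R{\left(5 \right)}\right) = \left(-4 + 1 \cdot 3\right) \left(-13 + \left(\frac{2}{5} + \frac{1}{4} \cdot 5\right)\right) = \left(-4 + 3\right) \left(-13 + \left(2 \cdot \frac{1}{5} + \frac{5}{4}\right)\right) = - (-13 + \left(\frac{2}{5} + \frac{5}{4}\right)) = - (-13 + \frac{33}{20}) = \left(-1\right) \left(- \frac{227}{20}\right) = \frac{227}{20}$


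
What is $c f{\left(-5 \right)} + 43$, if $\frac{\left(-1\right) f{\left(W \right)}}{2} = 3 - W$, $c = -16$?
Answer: $299$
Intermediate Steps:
$f{\left(W \right)} = -6 + 2 W$ ($f{\left(W \right)} = - 2 \left(3 - W\right) = -6 + 2 W$)
$c f{\left(-5 \right)} + 43 = - 16 \left(-6 + 2 \left(-5\right)\right) + 43 = - 16 \left(-6 - 10\right) + 43 = \left(-16\right) \left(-16\right) + 43 = 256 + 43 = 299$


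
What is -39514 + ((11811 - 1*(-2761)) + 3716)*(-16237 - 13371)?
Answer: -541510618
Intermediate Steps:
-39514 + ((11811 - 1*(-2761)) + 3716)*(-16237 - 13371) = -39514 + ((11811 + 2761) + 3716)*(-29608) = -39514 + (14572 + 3716)*(-29608) = -39514 + 18288*(-29608) = -39514 - 541471104 = -541510618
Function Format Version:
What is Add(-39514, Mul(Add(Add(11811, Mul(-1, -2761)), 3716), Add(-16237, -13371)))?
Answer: -541510618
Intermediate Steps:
Add(-39514, Mul(Add(Add(11811, Mul(-1, -2761)), 3716), Add(-16237, -13371))) = Add(-39514, Mul(Add(Add(11811, 2761), 3716), -29608)) = Add(-39514, Mul(Add(14572, 3716), -29608)) = Add(-39514, Mul(18288, -29608)) = Add(-39514, -541471104) = -541510618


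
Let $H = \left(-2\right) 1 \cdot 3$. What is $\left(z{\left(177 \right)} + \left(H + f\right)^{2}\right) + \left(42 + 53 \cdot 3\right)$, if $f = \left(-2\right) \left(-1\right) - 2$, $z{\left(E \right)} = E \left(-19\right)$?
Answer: $-3126$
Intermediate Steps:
$H = -6$ ($H = \left(-2\right) 3 = -6$)
$z{\left(E \right)} = - 19 E$
$f = 0$ ($f = 2 - 2 = 0$)
$\left(z{\left(177 \right)} + \left(H + f\right)^{2}\right) + \left(42 + 53 \cdot 3\right) = \left(\left(-19\right) 177 + \left(-6 + 0\right)^{2}\right) + \left(42 + 53 \cdot 3\right) = \left(-3363 + \left(-6\right)^{2}\right) + \left(42 + 159\right) = \left(-3363 + 36\right) + 201 = -3327 + 201 = -3126$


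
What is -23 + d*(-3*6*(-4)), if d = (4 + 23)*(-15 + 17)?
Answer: 3865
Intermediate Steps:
d = 54 (d = 27*2 = 54)
-23 + d*(-3*6*(-4)) = -23 + 54*(-3*6*(-4)) = -23 + 54*(-18*(-4)) = -23 + 54*72 = -23 + 3888 = 3865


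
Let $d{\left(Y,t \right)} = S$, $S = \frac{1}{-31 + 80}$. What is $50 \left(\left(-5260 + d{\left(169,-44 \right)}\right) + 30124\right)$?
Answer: $\frac{60916850}{49} \approx 1.2432 \cdot 10^{6}$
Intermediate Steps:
$S = \frac{1}{49} \approx 0.020408$
$d{\left(Y,t \right)} = \frac{1}{49}$
$50 \left(\left(-5260 + d{\left(169,-44 \right)}\right) + 30124\right) = 50 \left(\left(-5260 + \frac{1}{49}\right) + 30124\right) = 50 \left(- \frac{257739}{49} + 30124\right) = 50 \cdot \frac{1218337}{49} = \frac{60916850}{49}$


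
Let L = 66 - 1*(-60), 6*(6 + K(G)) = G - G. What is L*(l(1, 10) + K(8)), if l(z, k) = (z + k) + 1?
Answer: 756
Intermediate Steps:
K(G) = -6 (K(G) = -6 + (G - G)/6 = -6 + (⅙)*0 = -6 + 0 = -6)
l(z, k) = 1 + k + z (l(z, k) = (k + z) + 1 = 1 + k + z)
L = 126 (L = 66 + 60 = 126)
L*(l(1, 10) + K(8)) = 126*((1 + 10 + 1) - 6) = 126*(12 - 6) = 126*6 = 756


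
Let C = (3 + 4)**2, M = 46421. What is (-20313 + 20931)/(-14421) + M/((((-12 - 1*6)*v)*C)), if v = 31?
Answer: -228778199/131432994 ≈ -1.7406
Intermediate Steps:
C = 49 (C = 7**2 = 49)
(-20313 + 20931)/(-14421) + M/((((-12 - 1*6)*v)*C)) = (-20313 + 20931)/(-14421) + 46421/((((-12 - 1*6)*31)*49)) = 618*(-1/14421) + 46421/((((-12 - 6)*31)*49)) = -206/4807 + 46421/((-18*31*49)) = -206/4807 + 46421/((-558*49)) = -206/4807 + 46421/(-27342) = -206/4807 + 46421*(-1/27342) = -206/4807 - 46421/27342 = -228778199/131432994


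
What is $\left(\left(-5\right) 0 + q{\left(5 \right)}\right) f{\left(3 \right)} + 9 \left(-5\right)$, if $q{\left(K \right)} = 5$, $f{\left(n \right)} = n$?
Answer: $-30$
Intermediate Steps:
$\left(\left(-5\right) 0 + q{\left(5 \right)}\right) f{\left(3 \right)} + 9 \left(-5\right) = \left(\left(-5\right) 0 + 5\right) 3 + 9 \left(-5\right) = \left(0 + 5\right) 3 - 45 = 5 \cdot 3 - 45 = 15 - 45 = -30$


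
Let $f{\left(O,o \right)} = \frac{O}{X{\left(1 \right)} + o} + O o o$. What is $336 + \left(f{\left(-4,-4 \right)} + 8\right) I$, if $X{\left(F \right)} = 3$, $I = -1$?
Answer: $388$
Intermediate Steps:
$f{\left(O,o \right)} = O o^{2} + \frac{O}{3 + o}$ ($f{\left(O,o \right)} = \frac{O}{3 + o} + O o o = \frac{O}{3 + o} + O o^{2} = O o^{2} + \frac{O}{3 + o}$)
$336 + \left(f{\left(-4,-4 \right)} + 8\right) I = 336 + \left(- \frac{4 \left(1 + \left(-4\right)^{3} + 3 \left(-4\right)^{2}\right)}{3 - 4} + 8\right) \left(-1\right) = 336 + \left(- \frac{4 \left(1 - 64 + 3 \cdot 16\right)}{-1} + 8\right) \left(-1\right) = 336 + \left(\left(-4\right) \left(-1\right) \left(1 - 64 + 48\right) + 8\right) \left(-1\right) = 336 + \left(\left(-4\right) \left(-1\right) \left(-15\right) + 8\right) \left(-1\right) = 336 + \left(-60 + 8\right) \left(-1\right) = 336 - -52 = 336 + 52 = 388$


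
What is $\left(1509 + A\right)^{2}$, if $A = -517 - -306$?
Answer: $1684804$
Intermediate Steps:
$A = -211$ ($A = -517 + 306 = -211$)
$\left(1509 + A\right)^{2} = \left(1509 - 211\right)^{2} = 1298^{2} = 1684804$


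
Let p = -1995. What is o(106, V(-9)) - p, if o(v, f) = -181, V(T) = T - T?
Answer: 1814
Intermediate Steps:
V(T) = 0
o(106, V(-9)) - p = -181 - 1*(-1995) = -181 + 1995 = 1814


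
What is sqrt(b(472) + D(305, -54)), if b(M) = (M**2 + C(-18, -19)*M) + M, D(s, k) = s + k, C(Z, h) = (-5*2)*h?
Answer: sqrt(313187) ≈ 559.63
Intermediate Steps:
C(Z, h) = -10*h
D(s, k) = k + s
b(M) = M**2 + 191*M (b(M) = (M**2 + (-10*(-19))*M) + M = (M**2 + 190*M) + M = M**2 + 191*M)
sqrt(b(472) + D(305, -54)) = sqrt(472*(191 + 472) + (-54 + 305)) = sqrt(472*663 + 251) = sqrt(312936 + 251) = sqrt(313187)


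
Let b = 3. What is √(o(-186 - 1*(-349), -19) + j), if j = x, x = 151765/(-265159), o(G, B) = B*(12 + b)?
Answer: 4*I*√1254899438170/265159 ≈ 16.899*I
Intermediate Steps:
o(G, B) = 15*B (o(G, B) = B*(12 + 3) = B*15 = 15*B)
x = -151765/265159 (x = 151765*(-1/265159) = -151765/265159 ≈ -0.57235)
j = -151765/265159 ≈ -0.57235
√(o(-186 - 1*(-349), -19) + j) = √(15*(-19) - 151765/265159) = √(-285 - 151765/265159) = √(-75722080/265159) = 4*I*√1254899438170/265159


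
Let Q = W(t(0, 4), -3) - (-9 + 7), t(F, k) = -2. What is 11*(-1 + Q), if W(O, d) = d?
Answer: -22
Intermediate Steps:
Q = -1 (Q = -3 - (-9 + 7) = -3 - 1*(-2) = -3 + 2 = -1)
11*(-1 + Q) = 11*(-1 - 1) = 11*(-2) = -22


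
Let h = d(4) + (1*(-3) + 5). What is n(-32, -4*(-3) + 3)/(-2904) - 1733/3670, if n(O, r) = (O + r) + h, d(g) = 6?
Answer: -833267/1776280 ≈ -0.46911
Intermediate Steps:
h = 8 (h = 6 + (1*(-3) + 5) = 6 + (-3 + 5) = 6 + 2 = 8)
n(O, r) = 8 + O + r (n(O, r) = (O + r) + 8 = 8 + O + r)
n(-32, -4*(-3) + 3)/(-2904) - 1733/3670 = (8 - 32 + (-4*(-3) + 3))/(-2904) - 1733/3670 = (8 - 32 + (12 + 3))*(-1/2904) - 1733*1/3670 = (8 - 32 + 15)*(-1/2904) - 1733/3670 = -9*(-1/2904) - 1733/3670 = 3/968 - 1733/3670 = -833267/1776280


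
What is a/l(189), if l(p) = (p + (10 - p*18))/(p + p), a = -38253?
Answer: 14459634/3203 ≈ 4514.4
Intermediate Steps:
l(p) = (10 - 17*p)/(2*p) (l(p) = (p + (10 - 18*p))/((2*p)) = (p + (10 - 18*p))*(1/(2*p)) = (10 - 17*p)*(1/(2*p)) = (10 - 17*p)/(2*p))
a/l(189) = -38253/(-17/2 + 5/189) = -38253/(-3203/378) = -38253*(-378/3203) = 14459634/3203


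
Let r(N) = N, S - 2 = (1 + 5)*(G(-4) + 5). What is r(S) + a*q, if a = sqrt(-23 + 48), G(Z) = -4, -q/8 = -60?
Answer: 2408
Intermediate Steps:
q = 480 (q = -8*(-60) = 480)
a = 5 (a = sqrt(25) = 5)
S = 8 (S = 2 + (1 + 5)*(-4 + 5) = 2 + 6*1 = 2 + 6 = 8)
r(S) + a*q = 8 + 5*480 = 8 + 2400 = 2408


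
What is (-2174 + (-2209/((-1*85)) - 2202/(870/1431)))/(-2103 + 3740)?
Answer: -14222858/4035205 ≈ -3.5247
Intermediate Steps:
(-2174 + (-2209/((-1*85)) - 2202/(870/1431)))/(-2103 + 3740) = (-2174 + (-2209/(-85) - 2202/(870*(1/1431))))/1637 = (-2174 + (-2209*(-1/85) - 2202/290/477))*(1/1637) = (-2174 + (2209/85 - 2202*477/290))*(1/1637) = (-2174 + (2209/85 - 525177/145))*(1/1637) = (-2174 - 8863948/2465)*(1/1637) = -14222858/2465*1/1637 = -14222858/4035205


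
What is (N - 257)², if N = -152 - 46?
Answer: 207025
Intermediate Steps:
N = -198
(N - 257)² = (-198 - 257)² = (-455)² = 207025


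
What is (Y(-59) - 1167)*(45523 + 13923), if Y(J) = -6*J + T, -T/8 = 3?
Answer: -49756302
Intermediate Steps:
T = -24 (T = -8*3 = -24)
Y(J) = -24 - 6*J (Y(J) = -6*J - 24 = -24 - 6*J)
(Y(-59) - 1167)*(45523 + 13923) = ((-24 - 6*(-59)) - 1167)*(45523 + 13923) = ((-24 + 354) - 1167)*59446 = (330 - 1167)*59446 = -837*59446 = -49756302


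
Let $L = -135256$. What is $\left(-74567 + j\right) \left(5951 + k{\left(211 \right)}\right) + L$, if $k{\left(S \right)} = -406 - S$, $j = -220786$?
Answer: $-1575548158$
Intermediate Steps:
$\left(-74567 + j\right) \left(5951 + k{\left(211 \right)}\right) + L = \left(-74567 - 220786\right) \left(5951 - 617\right) - 135256 = - 295353 \left(5951 - 617\right) - 135256 = \left(-295353\right) 5334 - 135256 = -1575412902 - 135256 = -1575548158$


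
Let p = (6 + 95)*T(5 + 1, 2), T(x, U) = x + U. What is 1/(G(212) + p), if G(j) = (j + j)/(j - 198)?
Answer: 7/5868 ≈ 0.0011929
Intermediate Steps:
G(j) = 2*j/(-198 + j) (G(j) = (2*j)/(-198 + j) = 2*j/(-198 + j))
T(x, U) = U + x
p = 808 (p = (6 + 95)*(2 + (5 + 1)) = 101*(2 + 6) = 101*8 = 808)
1/(G(212) + p) = 1/(2*212/(-198 + 212) + 808) = 1/(2*212/14 + 808) = 1/(2*212*(1/14) + 808) = 1/(212/7 + 808) = 1/(5868/7) = 7/5868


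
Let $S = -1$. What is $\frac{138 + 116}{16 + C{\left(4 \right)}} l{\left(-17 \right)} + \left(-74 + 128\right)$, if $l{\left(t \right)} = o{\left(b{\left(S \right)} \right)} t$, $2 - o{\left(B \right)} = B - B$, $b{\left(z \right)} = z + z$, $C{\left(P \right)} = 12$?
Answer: $- \frac{1781}{7} \approx -254.43$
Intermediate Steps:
$b{\left(z \right)} = 2 z$
$o{\left(B \right)} = 2$ ($o{\left(B \right)} = 2 - \left(B - B\right) = 2 - 0 = 2 + 0 = 2$)
$l{\left(t \right)} = 2 t$
$\frac{138 + 116}{16 + C{\left(4 \right)}} l{\left(-17 \right)} + \left(-74 + 128\right) = \frac{138 + 116}{16 + 12} \cdot 2 \left(-17\right) + \left(-74 + 128\right) = \frac{254}{28} \left(-34\right) + 54 = 254 \cdot \frac{1}{28} \left(-34\right) + 54 = \frac{127}{14} \left(-34\right) + 54 = - \frac{2159}{7} + 54 = - \frac{1781}{7}$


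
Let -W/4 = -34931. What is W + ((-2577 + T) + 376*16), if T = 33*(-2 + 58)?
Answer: 145011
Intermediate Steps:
W = 139724 (W = -4*(-34931) = 139724)
T = 1848 (T = 33*56 = 1848)
W + ((-2577 + T) + 376*16) = 139724 + ((-2577 + 1848) + 376*16) = 139724 + (-729 + 6016) = 139724 + 5287 = 145011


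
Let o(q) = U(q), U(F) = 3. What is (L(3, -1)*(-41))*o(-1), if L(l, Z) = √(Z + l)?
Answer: -123*√2 ≈ -173.95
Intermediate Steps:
o(q) = 3
(L(3, -1)*(-41))*o(-1) = (√(-1 + 3)*(-41))*3 = (√2*(-41))*3 = -41*√2*3 = -123*√2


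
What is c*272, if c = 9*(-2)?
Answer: -4896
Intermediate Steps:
c = -18
c*272 = -18*272 = -4896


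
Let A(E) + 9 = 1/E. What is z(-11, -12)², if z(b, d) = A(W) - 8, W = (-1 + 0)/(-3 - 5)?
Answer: 81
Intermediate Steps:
W = ⅛ (W = -1/(-8) = -1*(-⅛) = ⅛ ≈ 0.12500)
A(E) = -9 + 1/E
z(b, d) = -9 (z(b, d) = (-9 + 1/(⅛)) - 8 = (-9 + 8) - 8 = -1 - 8 = -9)
z(-11, -12)² = (-9)² = 81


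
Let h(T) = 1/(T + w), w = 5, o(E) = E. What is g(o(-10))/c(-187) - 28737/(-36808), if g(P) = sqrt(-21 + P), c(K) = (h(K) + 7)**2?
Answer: 28737/36808 + 33124*I*sqrt(31)/1620529 ≈ 0.78073 + 0.11381*I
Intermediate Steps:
h(T) = 1/(5 + T) (h(T) = 1/(T + 5) = 1/(5 + T))
c(K) = (7 + 1/(5 + K))**2 (c(K) = (1/(5 + K) + 7)**2 = (7 + 1/(5 + K))**2)
g(o(-10))/c(-187) - 28737/(-36808) = sqrt(-21 - 10)/(((36 + 7*(-187))**2/(5 - 187)**2)) - 28737/(-36808) = sqrt(-31)/(((36 - 1309)**2/(-182)**2)) - 28737*(-1/36808) = (I*sqrt(31))/(((1/33124)*(-1273)**2)) + 28737/36808 = (I*sqrt(31))/(((1/33124)*1620529)) + 28737/36808 = (I*sqrt(31))/(1620529/33124) + 28737/36808 = (I*sqrt(31))*(33124/1620529) + 28737/36808 = 33124*I*sqrt(31)/1620529 + 28737/36808 = 28737/36808 + 33124*I*sqrt(31)/1620529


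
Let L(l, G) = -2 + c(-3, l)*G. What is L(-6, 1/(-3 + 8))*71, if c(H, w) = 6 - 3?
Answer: -497/5 ≈ -99.400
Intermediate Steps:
c(H, w) = 3
L(l, G) = -2 + 3*G
L(-6, 1/(-3 + 8))*71 = (-2 + 3/(-3 + 8))*71 = (-2 + 3/5)*71 = (-2 + 3*(⅕))*71 = (-2 + ⅗)*71 = -7/5*71 = -497/5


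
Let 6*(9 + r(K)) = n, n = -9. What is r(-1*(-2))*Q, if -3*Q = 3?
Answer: 21/2 ≈ 10.500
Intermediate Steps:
r(K) = -21/2 (r(K) = -9 + (⅙)*(-9) = -9 - 3/2 = -21/2)
Q = -1 (Q = -⅓*3 = -1)
r(-1*(-2))*Q = -21/2*(-1) = 21/2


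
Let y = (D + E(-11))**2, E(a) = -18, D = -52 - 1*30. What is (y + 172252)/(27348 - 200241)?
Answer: -26036/24699 ≈ -1.0541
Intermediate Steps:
D = -82 (D = -52 - 30 = -82)
y = 10000 (y = (-82 - 18)**2 = (-100)**2 = 10000)
(y + 172252)/(27348 - 200241) = (10000 + 172252)/(27348 - 200241) = 182252/(-172893) = 182252*(-1/172893) = -26036/24699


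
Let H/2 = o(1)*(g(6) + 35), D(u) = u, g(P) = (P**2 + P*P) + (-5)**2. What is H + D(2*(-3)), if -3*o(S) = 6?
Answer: -534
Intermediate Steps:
o(S) = -2 (o(S) = -1/3*6 = -2)
g(P) = 25 + 2*P**2 (g(P) = (P**2 + P**2) + 25 = 2*P**2 + 25 = 25 + 2*P**2)
H = -528 (H = 2*(-2*((25 + 2*6**2) + 35)) = 2*(-2*((25 + 2*36) + 35)) = 2*(-2*((25 + 72) + 35)) = 2*(-2*(97 + 35)) = 2*(-2*132) = 2*(-264) = -528)
H + D(2*(-3)) = -528 + 2*(-3) = -528 - 6 = -534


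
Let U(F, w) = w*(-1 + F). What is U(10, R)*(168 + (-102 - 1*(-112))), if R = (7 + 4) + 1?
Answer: 19224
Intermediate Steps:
R = 12 (R = 11 + 1 = 12)
U(10, R)*(168 + (-102 - 1*(-112))) = (12*(-1 + 10))*(168 + (-102 - 1*(-112))) = (12*9)*(168 + (-102 + 112)) = 108*(168 + 10) = 108*178 = 19224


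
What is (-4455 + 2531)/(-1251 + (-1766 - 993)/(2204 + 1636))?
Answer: 7388160/4806599 ≈ 1.5371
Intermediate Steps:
(-4455 + 2531)/(-1251 + (-1766 - 993)/(2204 + 1636)) = -1924/(-1251 - 2759/3840) = -1924/(-4806599/3840) = -1924*(-3840/4806599) = 7388160/4806599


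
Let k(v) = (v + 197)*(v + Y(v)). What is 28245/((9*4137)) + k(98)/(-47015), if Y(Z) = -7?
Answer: 3127798/16671519 ≈ 0.18761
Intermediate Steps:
k(v) = (-7 + v)*(197 + v) (k(v) = (v + 197)*(v - 7) = (197 + v)*(-7 + v) = (-7 + v)*(197 + v))
28245/((9*4137)) + k(98)/(-47015) = 28245/((9*4137)) + (-1379 + 98² + 190*98)/(-47015) = 28245/37233 + (-1379 + 9604 + 18620)*(-1/47015) = 28245*(1/37233) + 26845*(-1/47015) = 1345/1773 - 5369/9403 = 3127798/16671519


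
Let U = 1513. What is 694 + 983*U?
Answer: 1487973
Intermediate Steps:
694 + 983*U = 694 + 983*1513 = 694 + 1487279 = 1487973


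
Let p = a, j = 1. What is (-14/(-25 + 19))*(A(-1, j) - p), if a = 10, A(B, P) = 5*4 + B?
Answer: 21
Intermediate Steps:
A(B, P) = 20 + B
p = 10
(-14/(-25 + 19))*(A(-1, j) - p) = (-14/(-25 + 19))*((20 - 1) - 1*10) = (-14/(-6))*(19 - 10) = -14*(-⅙)*9 = (7/3)*9 = 21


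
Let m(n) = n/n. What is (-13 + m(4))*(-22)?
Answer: 264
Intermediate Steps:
m(n) = 1
(-13 + m(4))*(-22) = (-13 + 1)*(-22) = -12*(-22) = 264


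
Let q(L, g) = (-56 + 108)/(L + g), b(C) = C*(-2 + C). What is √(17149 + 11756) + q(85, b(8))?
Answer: 52/133 + √28905 ≈ 170.41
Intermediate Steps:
q(L, g) = 52/(L + g)
√(17149 + 11756) + q(85, b(8)) = √(17149 + 11756) + 52/(85 + 8*(-2 + 8)) = √28905 + 52/(85 + 8*6) = √28905 + 52/(85 + 48) = √28905 + 52/133 = 52/133 + √28905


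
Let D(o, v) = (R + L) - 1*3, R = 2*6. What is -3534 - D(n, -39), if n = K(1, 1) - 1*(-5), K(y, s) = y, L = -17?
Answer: -3526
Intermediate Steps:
R = 12
n = 6 (n = 1 - 1*(-5) = 1 + 5 = 6)
D(o, v) = -8 (D(o, v) = (12 - 17) - 1*3 = -5 - 3 = -8)
-3534 - D(n, -39) = -3534 - 1*(-8) = -3534 + 8 = -3526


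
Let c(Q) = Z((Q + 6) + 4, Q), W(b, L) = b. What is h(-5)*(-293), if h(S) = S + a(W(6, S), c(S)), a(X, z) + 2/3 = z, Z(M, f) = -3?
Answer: 7618/3 ≈ 2539.3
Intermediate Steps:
c(Q) = -3
a(X, z) = -⅔ + z
h(S) = -11/3 + S (h(S) = S + (-⅔ - 3) = S - 11/3 = -11/3 + S)
h(-5)*(-293) = (-11/3 - 5)*(-293) = -26/3*(-293) = 7618/3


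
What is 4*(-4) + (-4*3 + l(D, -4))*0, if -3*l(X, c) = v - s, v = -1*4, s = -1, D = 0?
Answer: -16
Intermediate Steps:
v = -4
l(X, c) = 1 (l(X, c) = -(-4 - 1*(-1))/3 = -(-4 + 1)/3 = -⅓*(-3) = 1)
4*(-4) + (-4*3 + l(D, -4))*0 = 4*(-4) + (-4*3 + 1)*0 = -16 + (-12 + 1)*0 = -16 - 11*0 = -16 + 0 = -16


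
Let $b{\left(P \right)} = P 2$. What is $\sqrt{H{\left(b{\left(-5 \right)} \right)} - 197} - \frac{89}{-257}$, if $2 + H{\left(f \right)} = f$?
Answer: $\frac{89}{257} + i \sqrt{209} \approx 0.3463 + 14.457 i$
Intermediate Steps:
$b{\left(P \right)} = 2 P$
$H{\left(f \right)} = -2 + f$
$\sqrt{H{\left(b{\left(-5 \right)} \right)} - 197} - \frac{89}{-257} = \sqrt{\left(-2 + 2 \left(-5\right)\right) - 197} - \frac{89}{-257} = \sqrt{\left(-2 - 10\right) - 197} - - \frac{89}{257} = \sqrt{-12 - 197} + \frac{89}{257} = \sqrt{-209} + \frac{89}{257} = i \sqrt{209} + \frac{89}{257} = \frac{89}{257} + i \sqrt{209}$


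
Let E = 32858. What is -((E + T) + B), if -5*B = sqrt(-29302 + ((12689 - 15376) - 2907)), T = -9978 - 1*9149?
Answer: -13731 + 4*I*sqrt(2181)/5 ≈ -13731.0 + 37.361*I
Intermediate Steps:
T = -19127 (T = -9978 - 9149 = -19127)
B = -4*I*sqrt(2181)/5 (B = -sqrt(-29302 + ((12689 - 15376) - 2907))/5 = -sqrt(-29302 + (-2687 - 2907))/5 = -sqrt(-29302 - 5594)/5 = -4*I*sqrt(2181)/5 ≈ -37.361*I)
-((E + T) + B) = -((32858 - 19127) - 4*I*sqrt(2181)/5) = -(13731 - 4*I*sqrt(2181)/5) = -13731 + 4*I*sqrt(2181)/5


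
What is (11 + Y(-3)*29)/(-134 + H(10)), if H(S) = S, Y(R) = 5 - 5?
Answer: -11/124 ≈ -0.088710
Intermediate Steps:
Y(R) = 0
(11 + Y(-3)*29)/(-134 + H(10)) = (11 + 0*29)/(-134 + 10) = (11 + 0)/(-124) = 11*(-1/124) = -11/124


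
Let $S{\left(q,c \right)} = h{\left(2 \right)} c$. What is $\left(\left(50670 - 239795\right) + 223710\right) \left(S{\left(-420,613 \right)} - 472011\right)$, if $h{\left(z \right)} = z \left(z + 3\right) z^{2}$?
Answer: $-15476476235$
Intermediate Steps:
$h{\left(z \right)} = z^{3} \left(3 + z\right)$ ($h{\left(z \right)} = z \left(3 + z\right) z^{2} = z^{3} \left(3 + z\right)$)
$S{\left(q,c \right)} = 40 c$ ($S{\left(q,c \right)} = 2^{3} \left(3 + 2\right) c = 8 \cdot 5 c = 40 c$)
$\left(\left(50670 - 239795\right) + 223710\right) \left(S{\left(-420,613 \right)} - 472011\right) = \left(\left(50670 - 239795\right) + 223710\right) \left(40 \cdot 613 - 472011\right) = \left(\left(50670 - 239795\right) + 223710\right) \left(24520 - 472011\right) = \left(-189125 + 223710\right) \left(-447491\right) = 34585 \left(-447491\right) = -15476476235$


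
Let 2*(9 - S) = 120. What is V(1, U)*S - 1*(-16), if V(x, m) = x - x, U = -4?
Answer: 16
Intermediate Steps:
S = -51 (S = 9 - ½*120 = 9 - 60 = -51)
V(x, m) = 0
V(1, U)*S - 1*(-16) = 0*(-51) - 1*(-16) = 0 + 16 = 16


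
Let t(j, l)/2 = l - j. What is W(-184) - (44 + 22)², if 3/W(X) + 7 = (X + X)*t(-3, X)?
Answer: -193419467/44403 ≈ -4356.0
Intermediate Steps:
t(j, l) = -2*j + 2*l (t(j, l) = 2*(l - j) = -2*j + 2*l)
W(X) = 3/(-7 + 2*X*(6 + 2*X)) (W(X) = 3/(-7 + (X + X)*(-2*(-3) + 2*X)) = 3/(-7 + (2*X)*(6 + 2*X)) = 3/(-7 + 2*X*(6 + 2*X)))
W(-184) - (44 + 22)² = 3/(-7 + 4*(-184)*(3 - 184)) - (44 + 22)² = 3/(-7 + 4*(-184)*(-181)) - 1*66² = 3/(-7 + 133216) - 1*4356 = 3/133209 - 4356 = 3*(1/133209) - 4356 = 1/44403 - 4356 = -193419467/44403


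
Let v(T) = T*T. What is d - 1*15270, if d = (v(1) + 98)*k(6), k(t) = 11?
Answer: -14181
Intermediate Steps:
v(T) = T²
d = 1089 (d = (1² + 98)*11 = (1 + 98)*11 = 99*11 = 1089)
d - 1*15270 = 1089 - 1*15270 = 1089 - 15270 = -14181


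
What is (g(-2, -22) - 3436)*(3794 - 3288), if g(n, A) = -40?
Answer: -1758856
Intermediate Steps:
(g(-2, -22) - 3436)*(3794 - 3288) = (-40 - 3436)*(3794 - 3288) = -3476*506 = -1758856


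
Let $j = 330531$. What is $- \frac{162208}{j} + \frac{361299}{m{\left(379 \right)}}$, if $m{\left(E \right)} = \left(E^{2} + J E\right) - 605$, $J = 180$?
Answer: $\frac{85153106521}{69826656936} \approx 1.2195$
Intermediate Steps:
$m{\left(E \right)} = -605 + E^{2} + 180 E$ ($m{\left(E \right)} = \left(E^{2} + 180 E\right) - 605 = -605 + E^{2} + 180 E$)
$- \frac{162208}{j} + \frac{361299}{m{\left(379 \right)}} = - \frac{162208}{330531} + \frac{361299}{-605 + 379^{2} + 180 \cdot 379} = \left(-162208\right) \frac{1}{330531} + \frac{361299}{-605 + 143641 + 68220} = - \frac{162208}{330531} + \frac{361299}{211256} = \frac{85153106521}{69826656936}$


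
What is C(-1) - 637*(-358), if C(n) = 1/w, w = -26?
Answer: 5929195/26 ≈ 2.2805e+5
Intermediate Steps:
C(n) = -1/26 (C(n) = 1/(-26) = -1/26)
C(-1) - 637*(-358) = -1/26 - 637*(-358) = -1/26 + 228046 = 5929195/26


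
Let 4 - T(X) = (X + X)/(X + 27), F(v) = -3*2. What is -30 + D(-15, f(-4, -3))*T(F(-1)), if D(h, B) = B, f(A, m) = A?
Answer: -338/7 ≈ -48.286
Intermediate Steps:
F(v) = -6
T(X) = 4 - 2*X/(27 + X) (T(X) = 4 - (X + X)/(X + 27) = 4 - 2*X/(27 + X))
-30 + D(-15, f(-4, -3))*T(F(-1)) = -30 - 8*(54 - 6)/(27 - 6) = -30 - 8*48/21 = -30 - 4*32/7 = -30 - 128/7 = -338/7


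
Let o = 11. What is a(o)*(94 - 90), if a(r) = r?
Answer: 44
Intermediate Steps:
a(o)*(94 - 90) = 11*(94 - 90) = 11*4 = 44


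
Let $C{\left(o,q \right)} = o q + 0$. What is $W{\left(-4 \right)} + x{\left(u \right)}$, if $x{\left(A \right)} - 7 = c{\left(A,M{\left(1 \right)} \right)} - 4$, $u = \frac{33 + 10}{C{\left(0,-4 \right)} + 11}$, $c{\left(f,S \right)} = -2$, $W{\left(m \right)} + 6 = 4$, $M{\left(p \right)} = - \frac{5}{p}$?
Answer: $-1$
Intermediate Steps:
$W{\left(m \right)} = -2$ ($W{\left(m \right)} = -6 + 4 = -2$)
$C{\left(o,q \right)} = o q$
$u = \frac{43}{11}$ ($u = \frac{33 + 10}{0 \left(-4\right) + 11} = \frac{43}{0 + 11} = \frac{43}{11} \approx 3.9091$)
$x{\left(A \right)} = 1$ ($x{\left(A \right)} = 7 - 6 = 1$)
$W{\left(-4 \right)} + x{\left(u \right)} = -2 + 1 = -1$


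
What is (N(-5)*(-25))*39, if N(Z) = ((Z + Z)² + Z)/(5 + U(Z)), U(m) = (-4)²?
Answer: -30875/7 ≈ -4410.7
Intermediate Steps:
U(m) = 16
N(Z) = Z/21 + 4*Z²/21 (N(Z) = ((Z + Z)² + Z)/(5 + 16) = ((2*Z)² + Z)/21 = (4*Z² + Z)*(1/21) = (Z + 4*Z²)*(1/21) = Z/21 + 4*Z²/21)
(N(-5)*(-25))*39 = (((1/21)*(-5)*(1 + 4*(-5)))*(-25))*39 = (((1/21)*(-5)*(1 - 20))*(-25))*39 = (((1/21)*(-5)*(-19))*(-25))*39 = ((95/21)*(-25))*39 = -2375/21*39 = -30875/7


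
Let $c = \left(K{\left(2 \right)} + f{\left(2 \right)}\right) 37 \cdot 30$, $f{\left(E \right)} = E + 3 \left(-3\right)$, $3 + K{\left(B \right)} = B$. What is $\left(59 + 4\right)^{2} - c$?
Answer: $12849$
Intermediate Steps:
$K{\left(B \right)} = -3 + B$
$f{\left(E \right)} = -9 + E$ ($f{\left(E \right)} = E - 9 = -9 + E$)
$c = -8880$ ($c = \left(\left(-3 + 2\right) + \left(-9 + 2\right)\right) 37 \cdot 30 = \left(-1 - 7\right) 37 \cdot 30 = \left(-8\right) 37 \cdot 30 = \left(-296\right) 30 = -8880$)
$\left(59 + 4\right)^{2} - c = \left(59 + 4\right)^{2} - -8880 = 63^{2} + 8880 = 3969 + 8880 = 12849$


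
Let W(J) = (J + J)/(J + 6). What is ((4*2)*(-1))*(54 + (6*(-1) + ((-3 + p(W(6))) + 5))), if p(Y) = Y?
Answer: -408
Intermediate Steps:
W(J) = 2*J/(6 + J) (W(J) = (2*J)/(6 + J) = 2*J/(6 + J))
((4*2)*(-1))*(54 + (6*(-1) + ((-3 + p(W(6))) + 5))) = ((4*2)*(-1))*(54 + (6*(-1) + ((-3 + 2*6/(6 + 6)) + 5))) = (8*(-1))*(54 + (-6 + ((-3 + 2*6/12) + 5))) = -8*(54 + (-6 + ((-3 + 2*6*(1/12)) + 5))) = -8*(54 + (-6 + ((-3 + 1) + 5))) = -8*(54 + (-6 + (-2 + 5))) = -8*(54 + (-6 + 3)) = -8*(54 - 3) = -8*51 = -408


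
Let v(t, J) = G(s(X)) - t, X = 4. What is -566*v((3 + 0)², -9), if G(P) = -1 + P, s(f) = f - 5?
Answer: 6226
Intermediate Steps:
s(f) = -5 + f
v(t, J) = -2 - t (v(t, J) = (-1 + (-5 + 4)) - t = (-1 - 1) - t = -2 - t)
-566*v((3 + 0)², -9) = -566*(-2 - (3 + 0)²) = -566*(-2 - 1*3²) = -566*(-2 - 1*9) = -566*(-2 - 9) = -566*(-11) = 6226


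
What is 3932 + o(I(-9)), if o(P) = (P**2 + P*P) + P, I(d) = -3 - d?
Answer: 4010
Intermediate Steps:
o(P) = P + 2*P**2 (o(P) = (P**2 + P**2) + P = 2*P**2 + P = P + 2*P**2)
3932 + o(I(-9)) = 3932 + (-3 - 1*(-9))*(1 + 2*(-3 - 1*(-9))) = 3932 + (-3 + 9)*(1 + 2*(-3 + 9)) = 3932 + 6*(1 + 2*6) = 3932 + 6*(1 + 12) = 3932 + 6*13 = 3932 + 78 = 4010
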